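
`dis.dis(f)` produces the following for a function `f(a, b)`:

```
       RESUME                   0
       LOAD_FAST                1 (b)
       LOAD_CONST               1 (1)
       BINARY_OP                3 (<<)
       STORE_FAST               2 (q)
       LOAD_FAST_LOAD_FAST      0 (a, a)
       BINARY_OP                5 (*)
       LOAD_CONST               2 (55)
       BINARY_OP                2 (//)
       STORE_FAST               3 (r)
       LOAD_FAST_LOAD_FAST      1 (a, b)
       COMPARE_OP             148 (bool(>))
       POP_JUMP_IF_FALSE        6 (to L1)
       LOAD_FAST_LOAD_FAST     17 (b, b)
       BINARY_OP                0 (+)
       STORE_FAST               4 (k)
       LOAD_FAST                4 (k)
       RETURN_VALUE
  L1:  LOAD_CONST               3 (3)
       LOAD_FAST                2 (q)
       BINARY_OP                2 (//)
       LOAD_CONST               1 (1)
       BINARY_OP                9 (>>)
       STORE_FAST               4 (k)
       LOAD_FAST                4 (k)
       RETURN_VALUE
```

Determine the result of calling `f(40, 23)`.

46

LOAD_FAST b → push 23. Stack: [23]
LOAD_CONST → push 1. Stack: [23, 1]
BINARY_OP << → 23 << 1 = 46. Stack: [46]
STORE_FAST q → q=46. Stack: []
LOAD_FAST_LOAD_FAST a,a → push 40,40. Stack: [40, 40]
BINARY_OP * → 40 * 40 = 1600. Stack: [1600]
LOAD_CONST → push 55. Stack: [1600, 55]
BINARY_OP // → 1600 // 55 = 29. Stack: [29]
STORE_FAST r → r=29. Stack: []
LOAD_FAST_LOAD_FAST a,b → push 40,23. Stack: [40, 23]
COMPARE_OP bool(>) → 40 vs 23 = True. Stack: [True]
POP_JUMP_IF_FALSE → pop True; no jump. Stack: []
LOAD_FAST_LOAD_FAST b,b → push 23,23. Stack: [23, 23]
BINARY_OP + → 23 + 23 = 46. Stack: [46]
STORE_FAST k → k=46. Stack: []
LOAD_FAST k → push 46. Stack: [46]
RETURN_VALUE → return 46.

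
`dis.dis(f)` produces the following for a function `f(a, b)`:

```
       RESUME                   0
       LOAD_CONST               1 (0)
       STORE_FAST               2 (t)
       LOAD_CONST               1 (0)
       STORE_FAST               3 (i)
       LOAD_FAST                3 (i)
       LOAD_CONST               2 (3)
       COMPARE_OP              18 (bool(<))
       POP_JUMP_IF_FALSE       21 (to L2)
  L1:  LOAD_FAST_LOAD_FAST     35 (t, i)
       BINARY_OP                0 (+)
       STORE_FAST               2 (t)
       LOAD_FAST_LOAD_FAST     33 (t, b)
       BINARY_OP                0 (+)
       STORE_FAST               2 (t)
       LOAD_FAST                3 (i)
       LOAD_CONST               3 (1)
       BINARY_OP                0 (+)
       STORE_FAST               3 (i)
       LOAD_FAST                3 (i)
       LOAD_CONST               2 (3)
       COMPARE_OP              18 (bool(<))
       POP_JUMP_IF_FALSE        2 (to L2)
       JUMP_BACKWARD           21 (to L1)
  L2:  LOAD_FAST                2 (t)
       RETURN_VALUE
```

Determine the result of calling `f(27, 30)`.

93

LOAD_CONST → push 0. Stack: [0]
STORE_FAST t → t=0. Stack: []
LOAD_CONST → push 0. Stack: [0]
STORE_FAST i → i=0. Stack: []
LOAD_FAST i → push 0. Stack: [0]
LOAD_CONST → push 3. Stack: [0, 3]
COMPARE_OP bool(<) → 0 vs 3 = True. Stack: [True]
POP_JUMP_IF_FALSE → pop True; no jump. Stack: []
LOAD_FAST_LOAD_FAST t,i → push 0,0. Stack: [0, 0]
BINARY_OP + → 0 + 0 = 0. Stack: [0]
STORE_FAST t → t=0. Stack: []
LOAD_FAST_LOAD_FAST t,b → push 0,30. Stack: [0, 30]
BINARY_OP + → 0 + 30 = 30. Stack: [30]
STORE_FAST t → t=30. Stack: []
LOAD_FAST i → push 0. Stack: [0]
LOAD_CONST → push 1. Stack: [0, 1]
BINARY_OP + → 0 + 1 = 1. Stack: [1]
STORE_FAST i → i=1. Stack: []
LOAD_FAST i → push 1. Stack: [1]
LOAD_CONST → push 3. Stack: [1, 3]
COMPARE_OP bool(<) → 1 vs 3 = True. Stack: [True]
POP_JUMP_IF_FALSE → pop True; no jump. Stack: []
LOAD_FAST_LOAD_FAST t,i → push 30,1. Stack: [30, 1]
BINARY_OP + → 30 + 1 = 31. Stack: [31]
STORE_FAST t → t=31. Stack: []
LOAD_FAST_LOAD_FAST t,b → push 31,30. Stack: [31, 30]
BINARY_OP + → 31 + 30 = 61. Stack: [61]
STORE_FAST t → t=61. Stack: []
LOAD_FAST i → push 1. Stack: [1]
LOAD_CONST → push 1. Stack: [1, 1]
BINARY_OP + → 1 + 1 = 2. Stack: [2]
STORE_FAST i → i=2. Stack: []
LOAD_FAST i → push 2. Stack: [2]
LOAD_CONST → push 3. Stack: [2, 3]
COMPARE_OP bool(<) → 2 vs 3 = True. Stack: [True]
POP_JUMP_IF_FALSE → pop True; no jump. Stack: []
LOAD_FAST_LOAD_FAST t,i → push 61,2. Stack: [61, 2]
BINARY_OP + → 61 + 2 = 63. Stack: [63]
STORE_FAST t → t=63. Stack: []
LOAD_FAST_LOAD_FAST t,b → push 63,30. Stack: [63, 30]
BINARY_OP + → 63 + 30 = 93. Stack: [93]
STORE_FAST t → t=93. Stack: []
LOAD_FAST i → push 2. Stack: [2]
LOAD_CONST → push 1. Stack: [2, 1]
BINARY_OP + → 2 + 1 = 3. Stack: [3]
STORE_FAST i → i=3. Stack: []
LOAD_FAST i → push 3. Stack: [3]
LOAD_CONST → push 3. Stack: [3, 3]
COMPARE_OP bool(<) → 3 vs 3 = False. Stack: [False]
POP_JUMP_IF_FALSE → pop False; jump. Stack: []
LOAD_FAST t → push 93. Stack: [93]
RETURN_VALUE → return 93.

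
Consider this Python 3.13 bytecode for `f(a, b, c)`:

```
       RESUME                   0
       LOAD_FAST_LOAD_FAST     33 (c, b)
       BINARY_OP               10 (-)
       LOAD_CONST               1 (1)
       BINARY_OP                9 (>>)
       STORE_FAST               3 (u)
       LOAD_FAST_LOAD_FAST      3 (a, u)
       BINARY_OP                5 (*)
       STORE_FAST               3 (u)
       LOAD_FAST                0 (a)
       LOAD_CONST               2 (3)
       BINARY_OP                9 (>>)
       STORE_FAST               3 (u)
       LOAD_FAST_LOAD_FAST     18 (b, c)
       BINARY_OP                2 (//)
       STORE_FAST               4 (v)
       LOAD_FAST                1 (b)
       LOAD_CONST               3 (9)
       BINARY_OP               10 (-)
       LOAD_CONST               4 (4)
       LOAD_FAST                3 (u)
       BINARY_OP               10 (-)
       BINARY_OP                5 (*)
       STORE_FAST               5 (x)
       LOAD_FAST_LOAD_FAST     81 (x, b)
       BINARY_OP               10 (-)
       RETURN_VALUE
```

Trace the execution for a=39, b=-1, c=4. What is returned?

LOAD_FAST_LOAD_FAST c,b → push 4,-1. Stack: [4, -1]
BINARY_OP - → 4 - -1 = 5. Stack: [5]
LOAD_CONST → push 1. Stack: [5, 1]
BINARY_OP >> → 5 >> 1 = 2. Stack: [2]
STORE_FAST u → u=2. Stack: []
LOAD_FAST_LOAD_FAST a,u → push 39,2. Stack: [39, 2]
BINARY_OP * → 39 * 2 = 78. Stack: [78]
STORE_FAST u → u=78. Stack: []
LOAD_FAST a → push 39. Stack: [39]
LOAD_CONST → push 3. Stack: [39, 3]
BINARY_OP >> → 39 >> 3 = 4. Stack: [4]
STORE_FAST u → u=4. Stack: []
LOAD_FAST_LOAD_FAST b,c → push -1,4. Stack: [-1, 4]
BINARY_OP // → -1 // 4 = -1. Stack: [-1]
STORE_FAST v → v=-1. Stack: []
LOAD_FAST b → push -1. Stack: [-1]
LOAD_CONST → push 9. Stack: [-1, 9]
BINARY_OP - → -1 - 9 = -10. Stack: [-10]
LOAD_CONST → push 4. Stack: [-10, 4]
LOAD_FAST u → push 4. Stack: [-10, 4, 4]
BINARY_OP - → 4 - 4 = 0. Stack: [-10, 0]
BINARY_OP * → -10 * 0 = 0. Stack: [0]
STORE_FAST x → x=0. Stack: []
LOAD_FAST_LOAD_FAST x,b → push 0,-1. Stack: [0, -1]
BINARY_OP - → 0 - -1 = 1. Stack: [1]
RETURN_VALUE → return 1.

1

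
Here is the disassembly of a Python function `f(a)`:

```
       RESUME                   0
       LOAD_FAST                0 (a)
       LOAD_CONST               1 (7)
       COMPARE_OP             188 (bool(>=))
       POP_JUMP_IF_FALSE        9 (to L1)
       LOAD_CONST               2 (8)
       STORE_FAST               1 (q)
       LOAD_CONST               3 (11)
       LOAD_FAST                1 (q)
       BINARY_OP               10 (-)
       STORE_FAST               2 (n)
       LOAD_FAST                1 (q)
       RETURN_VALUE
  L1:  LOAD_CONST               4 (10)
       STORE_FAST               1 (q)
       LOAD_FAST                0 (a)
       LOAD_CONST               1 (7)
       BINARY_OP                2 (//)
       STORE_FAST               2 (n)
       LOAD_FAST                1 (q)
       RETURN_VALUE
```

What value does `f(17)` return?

8

LOAD_FAST a → push 17. Stack: [17]
LOAD_CONST → push 7. Stack: [17, 7]
COMPARE_OP bool(>=) → 17 vs 7 = True. Stack: [True]
POP_JUMP_IF_FALSE → pop True; no jump. Stack: []
LOAD_CONST → push 8. Stack: [8]
STORE_FAST q → q=8. Stack: []
LOAD_CONST → push 11. Stack: [11]
LOAD_FAST q → push 8. Stack: [11, 8]
BINARY_OP - → 11 - 8 = 3. Stack: [3]
STORE_FAST n → n=3. Stack: []
LOAD_FAST q → push 8. Stack: [8]
RETURN_VALUE → return 8.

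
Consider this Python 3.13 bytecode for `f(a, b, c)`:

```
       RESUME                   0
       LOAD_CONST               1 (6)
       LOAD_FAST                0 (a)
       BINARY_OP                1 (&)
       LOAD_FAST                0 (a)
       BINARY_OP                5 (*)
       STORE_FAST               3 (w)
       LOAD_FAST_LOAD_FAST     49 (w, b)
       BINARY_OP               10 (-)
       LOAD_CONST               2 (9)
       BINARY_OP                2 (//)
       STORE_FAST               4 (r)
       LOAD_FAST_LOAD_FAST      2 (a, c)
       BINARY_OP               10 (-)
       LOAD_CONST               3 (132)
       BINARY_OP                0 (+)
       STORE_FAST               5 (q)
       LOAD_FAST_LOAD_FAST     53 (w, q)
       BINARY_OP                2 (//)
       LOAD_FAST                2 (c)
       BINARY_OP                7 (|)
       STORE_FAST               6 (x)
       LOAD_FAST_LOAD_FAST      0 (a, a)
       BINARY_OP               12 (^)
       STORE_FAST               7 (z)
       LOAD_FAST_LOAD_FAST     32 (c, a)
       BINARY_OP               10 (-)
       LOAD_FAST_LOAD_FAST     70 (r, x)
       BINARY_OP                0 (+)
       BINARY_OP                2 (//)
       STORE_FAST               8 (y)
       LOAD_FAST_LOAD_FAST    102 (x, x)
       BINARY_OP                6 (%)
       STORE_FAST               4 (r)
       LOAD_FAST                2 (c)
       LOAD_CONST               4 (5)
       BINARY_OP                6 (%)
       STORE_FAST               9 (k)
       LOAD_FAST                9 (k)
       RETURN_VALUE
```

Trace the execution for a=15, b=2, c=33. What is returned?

3

LOAD_CONST → push 6. Stack: [6]
LOAD_FAST a → push 15. Stack: [6, 15]
BINARY_OP & → 6 & 15 = 6. Stack: [6]
LOAD_FAST a → push 15. Stack: [6, 15]
BINARY_OP * → 6 * 15 = 90. Stack: [90]
STORE_FAST w → w=90. Stack: []
LOAD_FAST_LOAD_FAST w,b → push 90,2. Stack: [90, 2]
BINARY_OP - → 90 - 2 = 88. Stack: [88]
LOAD_CONST → push 9. Stack: [88, 9]
BINARY_OP // → 88 // 9 = 9. Stack: [9]
STORE_FAST r → r=9. Stack: []
LOAD_FAST_LOAD_FAST a,c → push 15,33. Stack: [15, 33]
BINARY_OP - → 15 - 33 = -18. Stack: [-18]
LOAD_CONST → push 132. Stack: [-18, 132]
BINARY_OP + → -18 + 132 = 114. Stack: [114]
STORE_FAST q → q=114. Stack: []
LOAD_FAST_LOAD_FAST w,q → push 90,114. Stack: [90, 114]
BINARY_OP // → 90 // 114 = 0. Stack: [0]
LOAD_FAST c → push 33. Stack: [0, 33]
BINARY_OP | → 0 | 33 = 33. Stack: [33]
STORE_FAST x → x=33. Stack: []
LOAD_FAST_LOAD_FAST a,a → push 15,15. Stack: [15, 15]
BINARY_OP ^ → 15 ^ 15 = 0. Stack: [0]
STORE_FAST z → z=0. Stack: []
LOAD_FAST_LOAD_FAST c,a → push 33,15. Stack: [33, 15]
BINARY_OP - → 33 - 15 = 18. Stack: [18]
LOAD_FAST_LOAD_FAST r,x → push 9,33. Stack: [18, 9, 33]
BINARY_OP + → 9 + 33 = 42. Stack: [18, 42]
BINARY_OP // → 18 // 42 = 0. Stack: [0]
STORE_FAST y → y=0. Stack: []
LOAD_FAST_LOAD_FAST x,x → push 33,33. Stack: [33, 33]
BINARY_OP % → 33 % 33 = 0. Stack: [0]
STORE_FAST r → r=0. Stack: []
LOAD_FAST c → push 33. Stack: [33]
LOAD_CONST → push 5. Stack: [33, 5]
BINARY_OP % → 33 % 5 = 3. Stack: [3]
STORE_FAST k → k=3. Stack: []
LOAD_FAST k → push 3. Stack: [3]
RETURN_VALUE → return 3.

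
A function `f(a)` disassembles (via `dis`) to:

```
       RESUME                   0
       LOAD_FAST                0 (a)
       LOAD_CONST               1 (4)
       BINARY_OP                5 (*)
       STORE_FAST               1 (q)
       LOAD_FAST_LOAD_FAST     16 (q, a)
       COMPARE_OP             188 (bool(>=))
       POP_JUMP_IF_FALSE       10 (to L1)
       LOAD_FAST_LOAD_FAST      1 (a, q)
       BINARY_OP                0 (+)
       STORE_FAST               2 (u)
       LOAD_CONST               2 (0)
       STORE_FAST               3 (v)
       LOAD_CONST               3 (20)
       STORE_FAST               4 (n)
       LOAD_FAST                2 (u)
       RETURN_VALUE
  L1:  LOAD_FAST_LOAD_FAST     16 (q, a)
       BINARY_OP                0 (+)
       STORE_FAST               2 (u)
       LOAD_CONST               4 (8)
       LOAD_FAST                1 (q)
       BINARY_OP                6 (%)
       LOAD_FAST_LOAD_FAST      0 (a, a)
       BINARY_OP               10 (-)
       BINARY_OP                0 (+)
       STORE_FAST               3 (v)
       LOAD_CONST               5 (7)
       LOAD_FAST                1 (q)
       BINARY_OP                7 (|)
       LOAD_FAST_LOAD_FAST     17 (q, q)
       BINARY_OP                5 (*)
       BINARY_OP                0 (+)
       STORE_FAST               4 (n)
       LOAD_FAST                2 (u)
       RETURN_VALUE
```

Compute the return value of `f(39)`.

LOAD_FAST a → push 39. Stack: [39]
LOAD_CONST → push 4. Stack: [39, 4]
BINARY_OP * → 39 * 4 = 156. Stack: [156]
STORE_FAST q → q=156. Stack: []
LOAD_FAST_LOAD_FAST q,a → push 156,39. Stack: [156, 39]
COMPARE_OP bool(>=) → 156 vs 39 = True. Stack: [True]
POP_JUMP_IF_FALSE → pop True; no jump. Stack: []
LOAD_FAST_LOAD_FAST a,q → push 39,156. Stack: [39, 156]
BINARY_OP + → 39 + 156 = 195. Stack: [195]
STORE_FAST u → u=195. Stack: []
LOAD_CONST → push 0. Stack: [0]
STORE_FAST v → v=0. Stack: []
LOAD_CONST → push 20. Stack: [20]
STORE_FAST n → n=20. Stack: []
LOAD_FAST u → push 195. Stack: [195]
RETURN_VALUE → return 195.

195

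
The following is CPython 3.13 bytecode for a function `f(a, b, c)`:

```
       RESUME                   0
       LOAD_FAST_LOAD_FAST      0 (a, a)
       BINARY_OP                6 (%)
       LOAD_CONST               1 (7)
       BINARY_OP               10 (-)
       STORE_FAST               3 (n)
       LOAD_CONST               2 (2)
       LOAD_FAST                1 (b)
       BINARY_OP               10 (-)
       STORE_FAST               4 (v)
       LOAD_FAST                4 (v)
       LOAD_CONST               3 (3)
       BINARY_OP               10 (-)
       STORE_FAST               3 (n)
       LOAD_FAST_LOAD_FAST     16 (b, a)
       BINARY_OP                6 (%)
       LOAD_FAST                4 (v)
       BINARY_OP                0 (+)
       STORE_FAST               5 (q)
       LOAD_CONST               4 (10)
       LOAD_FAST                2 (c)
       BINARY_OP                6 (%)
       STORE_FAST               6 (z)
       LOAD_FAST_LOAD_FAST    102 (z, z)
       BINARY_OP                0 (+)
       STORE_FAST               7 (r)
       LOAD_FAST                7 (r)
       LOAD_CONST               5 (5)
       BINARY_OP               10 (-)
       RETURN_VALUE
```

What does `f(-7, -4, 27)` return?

15

LOAD_FAST_LOAD_FAST a,a → push -7,-7. Stack: [-7, -7]
BINARY_OP % → -7 % -7 = 0. Stack: [0]
LOAD_CONST → push 7. Stack: [0, 7]
BINARY_OP - → 0 - 7 = -7. Stack: [-7]
STORE_FAST n → n=-7. Stack: []
LOAD_CONST → push 2. Stack: [2]
LOAD_FAST b → push -4. Stack: [2, -4]
BINARY_OP - → 2 - -4 = 6. Stack: [6]
STORE_FAST v → v=6. Stack: []
LOAD_FAST v → push 6. Stack: [6]
LOAD_CONST → push 3. Stack: [6, 3]
BINARY_OP - → 6 - 3 = 3. Stack: [3]
STORE_FAST n → n=3. Stack: []
LOAD_FAST_LOAD_FAST b,a → push -4,-7. Stack: [-4, -7]
BINARY_OP % → -4 % -7 = -4. Stack: [-4]
LOAD_FAST v → push 6. Stack: [-4, 6]
BINARY_OP + → -4 + 6 = 2. Stack: [2]
STORE_FAST q → q=2. Stack: []
LOAD_CONST → push 10. Stack: [10]
LOAD_FAST c → push 27. Stack: [10, 27]
BINARY_OP % → 10 % 27 = 10. Stack: [10]
STORE_FAST z → z=10. Stack: []
LOAD_FAST_LOAD_FAST z,z → push 10,10. Stack: [10, 10]
BINARY_OP + → 10 + 10 = 20. Stack: [20]
STORE_FAST r → r=20. Stack: []
LOAD_FAST r → push 20. Stack: [20]
LOAD_CONST → push 5. Stack: [20, 5]
BINARY_OP - → 20 - 5 = 15. Stack: [15]
RETURN_VALUE → return 15.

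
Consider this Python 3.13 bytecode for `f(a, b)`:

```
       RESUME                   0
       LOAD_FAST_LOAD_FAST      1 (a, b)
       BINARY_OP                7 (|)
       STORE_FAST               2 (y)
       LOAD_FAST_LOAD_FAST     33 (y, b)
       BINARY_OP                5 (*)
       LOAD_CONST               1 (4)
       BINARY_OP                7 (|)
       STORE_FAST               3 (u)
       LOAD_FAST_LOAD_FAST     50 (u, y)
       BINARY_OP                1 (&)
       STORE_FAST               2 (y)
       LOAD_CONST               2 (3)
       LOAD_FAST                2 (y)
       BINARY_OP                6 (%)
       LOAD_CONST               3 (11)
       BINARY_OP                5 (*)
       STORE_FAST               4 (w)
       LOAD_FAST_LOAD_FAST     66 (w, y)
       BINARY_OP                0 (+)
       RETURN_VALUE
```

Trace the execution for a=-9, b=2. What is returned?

-279

LOAD_FAST_LOAD_FAST a,b → push -9,2. Stack: [-9, 2]
BINARY_OP | → -9 | 2 = -9. Stack: [-9]
STORE_FAST y → y=-9. Stack: []
LOAD_FAST_LOAD_FAST y,b → push -9,2. Stack: [-9, 2]
BINARY_OP * → -9 * 2 = -18. Stack: [-18]
LOAD_CONST → push 4. Stack: [-18, 4]
BINARY_OP | → -18 | 4 = -18. Stack: [-18]
STORE_FAST u → u=-18. Stack: []
LOAD_FAST_LOAD_FAST u,y → push -18,-9. Stack: [-18, -9]
BINARY_OP & → -18 & -9 = -26. Stack: [-26]
STORE_FAST y → y=-26. Stack: []
LOAD_CONST → push 3. Stack: [3]
LOAD_FAST y → push -26. Stack: [3, -26]
BINARY_OP % → 3 % -26 = -23. Stack: [-23]
LOAD_CONST → push 11. Stack: [-23, 11]
BINARY_OP * → -23 * 11 = -253. Stack: [-253]
STORE_FAST w → w=-253. Stack: []
LOAD_FAST_LOAD_FAST w,y → push -253,-26. Stack: [-253, -26]
BINARY_OP + → -253 + -26 = -279. Stack: [-279]
RETURN_VALUE → return -279.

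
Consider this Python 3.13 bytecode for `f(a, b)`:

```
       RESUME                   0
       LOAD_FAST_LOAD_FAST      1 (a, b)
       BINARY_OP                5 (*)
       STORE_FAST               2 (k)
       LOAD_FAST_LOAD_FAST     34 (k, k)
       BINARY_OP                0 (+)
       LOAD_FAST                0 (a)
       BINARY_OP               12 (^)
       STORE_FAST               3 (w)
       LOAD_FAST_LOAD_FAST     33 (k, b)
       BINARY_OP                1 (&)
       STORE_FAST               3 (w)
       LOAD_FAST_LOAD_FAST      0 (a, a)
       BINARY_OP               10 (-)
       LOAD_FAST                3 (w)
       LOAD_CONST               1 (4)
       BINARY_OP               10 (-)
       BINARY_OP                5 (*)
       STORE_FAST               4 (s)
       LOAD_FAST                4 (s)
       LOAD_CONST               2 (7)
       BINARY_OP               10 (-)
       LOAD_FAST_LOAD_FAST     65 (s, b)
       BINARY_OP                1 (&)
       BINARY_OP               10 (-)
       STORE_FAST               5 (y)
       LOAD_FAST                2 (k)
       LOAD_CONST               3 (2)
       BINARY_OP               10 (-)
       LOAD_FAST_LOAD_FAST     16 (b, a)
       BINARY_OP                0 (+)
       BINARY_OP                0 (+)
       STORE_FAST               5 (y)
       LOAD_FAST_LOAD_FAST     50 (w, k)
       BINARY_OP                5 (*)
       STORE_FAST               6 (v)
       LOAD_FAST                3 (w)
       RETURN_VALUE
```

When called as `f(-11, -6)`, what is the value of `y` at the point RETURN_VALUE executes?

LOAD_FAST_LOAD_FAST a,b → push -11,-6. Stack: [-11, -6]
BINARY_OP * → -11 * -6 = 66. Stack: [66]
STORE_FAST k → k=66. Stack: []
LOAD_FAST_LOAD_FAST k,k → push 66,66. Stack: [66, 66]
BINARY_OP + → 66 + 66 = 132. Stack: [132]
LOAD_FAST a → push -11. Stack: [132, -11]
BINARY_OP ^ → 132 ^ -11 = -143. Stack: [-143]
STORE_FAST w → w=-143. Stack: []
LOAD_FAST_LOAD_FAST k,b → push 66,-6. Stack: [66, -6]
BINARY_OP & → 66 & -6 = 66. Stack: [66]
STORE_FAST w → w=66. Stack: []
LOAD_FAST_LOAD_FAST a,a → push -11,-11. Stack: [-11, -11]
BINARY_OP - → -11 - -11 = 0. Stack: [0]
LOAD_FAST w → push 66. Stack: [0, 66]
LOAD_CONST → push 4. Stack: [0, 66, 4]
BINARY_OP - → 66 - 4 = 62. Stack: [0, 62]
BINARY_OP * → 0 * 62 = 0. Stack: [0]
STORE_FAST s → s=0. Stack: []
LOAD_FAST s → push 0. Stack: [0]
LOAD_CONST → push 7. Stack: [0, 7]
BINARY_OP - → 0 - 7 = -7. Stack: [-7]
LOAD_FAST_LOAD_FAST s,b → push 0,-6. Stack: [-7, 0, -6]
BINARY_OP & → 0 & -6 = 0. Stack: [-7, 0]
BINARY_OP - → -7 - 0 = -7. Stack: [-7]
STORE_FAST y → y=-7. Stack: []
LOAD_FAST k → push 66. Stack: [66]
LOAD_CONST → push 2. Stack: [66, 2]
BINARY_OP - → 66 - 2 = 64. Stack: [64]
LOAD_FAST_LOAD_FAST b,a → push -6,-11. Stack: [64, -6, -11]
BINARY_OP + → -6 + -11 = -17. Stack: [64, -17]
BINARY_OP + → 64 + -17 = 47. Stack: [47]
STORE_FAST y → y=47. Stack: []
LOAD_FAST_LOAD_FAST w,k → push 66,66. Stack: [66, 66]
BINARY_OP * → 66 * 66 = 4356. Stack: [4356]
STORE_FAST v → v=4356. Stack: []
LOAD_FAST w → push 66. Stack: [66]
RETURN_VALUE → return 66.

47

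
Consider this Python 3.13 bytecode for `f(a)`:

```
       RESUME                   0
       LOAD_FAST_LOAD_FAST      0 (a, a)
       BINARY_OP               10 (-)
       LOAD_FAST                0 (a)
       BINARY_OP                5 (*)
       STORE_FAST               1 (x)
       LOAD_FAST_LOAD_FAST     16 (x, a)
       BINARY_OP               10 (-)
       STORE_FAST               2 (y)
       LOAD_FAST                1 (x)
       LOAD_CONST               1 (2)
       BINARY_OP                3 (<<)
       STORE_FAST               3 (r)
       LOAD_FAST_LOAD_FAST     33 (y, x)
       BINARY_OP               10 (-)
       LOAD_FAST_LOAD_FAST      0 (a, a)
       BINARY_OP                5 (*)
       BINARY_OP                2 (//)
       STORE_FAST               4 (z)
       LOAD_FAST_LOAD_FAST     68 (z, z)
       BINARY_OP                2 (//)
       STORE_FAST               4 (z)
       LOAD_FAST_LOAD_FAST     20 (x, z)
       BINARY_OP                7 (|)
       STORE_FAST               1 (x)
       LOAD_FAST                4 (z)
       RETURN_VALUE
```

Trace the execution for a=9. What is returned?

LOAD_FAST_LOAD_FAST a,a → push 9,9. Stack: [9, 9]
BINARY_OP - → 9 - 9 = 0. Stack: [0]
LOAD_FAST a → push 9. Stack: [0, 9]
BINARY_OP * → 0 * 9 = 0. Stack: [0]
STORE_FAST x → x=0. Stack: []
LOAD_FAST_LOAD_FAST x,a → push 0,9. Stack: [0, 9]
BINARY_OP - → 0 - 9 = -9. Stack: [-9]
STORE_FAST y → y=-9. Stack: []
LOAD_FAST x → push 0. Stack: [0]
LOAD_CONST → push 2. Stack: [0, 2]
BINARY_OP << → 0 << 2 = 0. Stack: [0]
STORE_FAST r → r=0. Stack: []
LOAD_FAST_LOAD_FAST y,x → push -9,0. Stack: [-9, 0]
BINARY_OP - → -9 - 0 = -9. Stack: [-9]
LOAD_FAST_LOAD_FAST a,a → push 9,9. Stack: [-9, 9, 9]
BINARY_OP * → 9 * 9 = 81. Stack: [-9, 81]
BINARY_OP // → -9 // 81 = -1. Stack: [-1]
STORE_FAST z → z=-1. Stack: []
LOAD_FAST_LOAD_FAST z,z → push -1,-1. Stack: [-1, -1]
BINARY_OP // → -1 // -1 = 1. Stack: [1]
STORE_FAST z → z=1. Stack: []
LOAD_FAST_LOAD_FAST x,z → push 0,1. Stack: [0, 1]
BINARY_OP | → 0 | 1 = 1. Stack: [1]
STORE_FAST x → x=1. Stack: []
LOAD_FAST z → push 1. Stack: [1]
RETURN_VALUE → return 1.

1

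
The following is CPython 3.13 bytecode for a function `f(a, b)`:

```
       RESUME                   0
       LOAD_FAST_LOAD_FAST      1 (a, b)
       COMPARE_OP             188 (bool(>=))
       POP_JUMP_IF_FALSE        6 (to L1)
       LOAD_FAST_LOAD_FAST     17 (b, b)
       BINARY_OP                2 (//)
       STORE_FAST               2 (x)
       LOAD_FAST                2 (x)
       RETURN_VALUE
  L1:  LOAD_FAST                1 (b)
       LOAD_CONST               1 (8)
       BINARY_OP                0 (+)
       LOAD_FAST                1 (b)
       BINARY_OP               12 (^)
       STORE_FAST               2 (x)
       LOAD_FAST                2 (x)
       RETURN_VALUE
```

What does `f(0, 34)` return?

LOAD_FAST_LOAD_FAST a,b → push 0,34. Stack: [0, 34]
COMPARE_OP bool(>=) → 0 vs 34 = False. Stack: [False]
POP_JUMP_IF_FALSE → pop False; jump. Stack: []
LOAD_FAST b → push 34. Stack: [34]
LOAD_CONST → push 8. Stack: [34, 8]
BINARY_OP + → 34 + 8 = 42. Stack: [42]
LOAD_FAST b → push 34. Stack: [42, 34]
BINARY_OP ^ → 42 ^ 34 = 8. Stack: [8]
STORE_FAST x → x=8. Stack: []
LOAD_FAST x → push 8. Stack: [8]
RETURN_VALUE → return 8.

8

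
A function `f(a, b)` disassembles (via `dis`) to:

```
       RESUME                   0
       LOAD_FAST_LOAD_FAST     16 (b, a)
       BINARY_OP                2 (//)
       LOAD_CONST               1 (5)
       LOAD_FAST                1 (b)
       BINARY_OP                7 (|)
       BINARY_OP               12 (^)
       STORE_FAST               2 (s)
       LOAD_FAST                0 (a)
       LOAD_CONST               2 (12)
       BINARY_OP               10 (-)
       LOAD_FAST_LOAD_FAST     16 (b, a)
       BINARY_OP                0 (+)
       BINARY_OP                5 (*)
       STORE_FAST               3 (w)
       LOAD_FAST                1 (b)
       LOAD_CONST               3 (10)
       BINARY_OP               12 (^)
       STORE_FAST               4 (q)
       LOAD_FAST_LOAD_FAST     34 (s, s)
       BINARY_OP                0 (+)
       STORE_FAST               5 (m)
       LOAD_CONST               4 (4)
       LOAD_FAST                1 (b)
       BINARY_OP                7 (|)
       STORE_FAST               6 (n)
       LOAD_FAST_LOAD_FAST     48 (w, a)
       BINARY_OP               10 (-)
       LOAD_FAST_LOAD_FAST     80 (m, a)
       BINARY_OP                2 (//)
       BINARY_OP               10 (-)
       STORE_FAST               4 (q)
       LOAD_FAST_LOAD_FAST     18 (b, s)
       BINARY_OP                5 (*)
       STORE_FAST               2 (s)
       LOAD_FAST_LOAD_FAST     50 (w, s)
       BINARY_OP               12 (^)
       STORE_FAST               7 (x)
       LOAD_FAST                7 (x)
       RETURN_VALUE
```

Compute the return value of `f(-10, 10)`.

LOAD_FAST_LOAD_FAST b,a → push 10,-10. Stack: [10, -10]
BINARY_OP // → 10 // -10 = -1. Stack: [-1]
LOAD_CONST → push 5. Stack: [-1, 5]
LOAD_FAST b → push 10. Stack: [-1, 5, 10]
BINARY_OP | → 5 | 10 = 15. Stack: [-1, 15]
BINARY_OP ^ → -1 ^ 15 = -16. Stack: [-16]
STORE_FAST s → s=-16. Stack: []
LOAD_FAST a → push -10. Stack: [-10]
LOAD_CONST → push 12. Stack: [-10, 12]
BINARY_OP - → -10 - 12 = -22. Stack: [-22]
LOAD_FAST_LOAD_FAST b,a → push 10,-10. Stack: [-22, 10, -10]
BINARY_OP + → 10 + -10 = 0. Stack: [-22, 0]
BINARY_OP * → -22 * 0 = 0. Stack: [0]
STORE_FAST w → w=0. Stack: []
LOAD_FAST b → push 10. Stack: [10]
LOAD_CONST → push 10. Stack: [10, 10]
BINARY_OP ^ → 10 ^ 10 = 0. Stack: [0]
STORE_FAST q → q=0. Stack: []
LOAD_FAST_LOAD_FAST s,s → push -16,-16. Stack: [-16, -16]
BINARY_OP + → -16 + -16 = -32. Stack: [-32]
STORE_FAST m → m=-32. Stack: []
LOAD_CONST → push 4. Stack: [4]
LOAD_FAST b → push 10. Stack: [4, 10]
BINARY_OP | → 4 | 10 = 14. Stack: [14]
STORE_FAST n → n=14. Stack: []
LOAD_FAST_LOAD_FAST w,a → push 0,-10. Stack: [0, -10]
BINARY_OP - → 0 - -10 = 10. Stack: [10]
LOAD_FAST_LOAD_FAST m,a → push -32,-10. Stack: [10, -32, -10]
BINARY_OP // → -32 // -10 = 3. Stack: [10, 3]
BINARY_OP - → 10 - 3 = 7. Stack: [7]
STORE_FAST q → q=7. Stack: []
LOAD_FAST_LOAD_FAST b,s → push 10,-16. Stack: [10, -16]
BINARY_OP * → 10 * -16 = -160. Stack: [-160]
STORE_FAST s → s=-160. Stack: []
LOAD_FAST_LOAD_FAST w,s → push 0,-160. Stack: [0, -160]
BINARY_OP ^ → 0 ^ -160 = -160. Stack: [-160]
STORE_FAST x → x=-160. Stack: []
LOAD_FAST x → push -160. Stack: [-160]
RETURN_VALUE → return -160.

-160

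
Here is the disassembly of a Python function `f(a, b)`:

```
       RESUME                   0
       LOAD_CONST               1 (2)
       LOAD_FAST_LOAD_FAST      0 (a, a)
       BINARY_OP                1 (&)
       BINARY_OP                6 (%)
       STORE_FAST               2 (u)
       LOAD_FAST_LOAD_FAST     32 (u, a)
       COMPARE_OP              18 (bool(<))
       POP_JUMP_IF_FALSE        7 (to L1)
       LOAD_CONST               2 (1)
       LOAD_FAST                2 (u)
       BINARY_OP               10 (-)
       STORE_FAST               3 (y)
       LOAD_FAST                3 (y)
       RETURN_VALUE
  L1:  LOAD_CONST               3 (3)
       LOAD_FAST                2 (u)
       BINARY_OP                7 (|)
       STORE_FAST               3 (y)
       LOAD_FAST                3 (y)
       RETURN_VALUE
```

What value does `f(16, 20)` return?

-1

LOAD_CONST → push 2. Stack: [2]
LOAD_FAST_LOAD_FAST a,a → push 16,16. Stack: [2, 16, 16]
BINARY_OP & → 16 & 16 = 16. Stack: [2, 16]
BINARY_OP % → 2 % 16 = 2. Stack: [2]
STORE_FAST u → u=2. Stack: []
LOAD_FAST_LOAD_FAST u,a → push 2,16. Stack: [2, 16]
COMPARE_OP bool(<) → 2 vs 16 = True. Stack: [True]
POP_JUMP_IF_FALSE → pop True; no jump. Stack: []
LOAD_CONST → push 1. Stack: [1]
LOAD_FAST u → push 2. Stack: [1, 2]
BINARY_OP - → 1 - 2 = -1. Stack: [-1]
STORE_FAST y → y=-1. Stack: []
LOAD_FAST y → push -1. Stack: [-1]
RETURN_VALUE → return -1.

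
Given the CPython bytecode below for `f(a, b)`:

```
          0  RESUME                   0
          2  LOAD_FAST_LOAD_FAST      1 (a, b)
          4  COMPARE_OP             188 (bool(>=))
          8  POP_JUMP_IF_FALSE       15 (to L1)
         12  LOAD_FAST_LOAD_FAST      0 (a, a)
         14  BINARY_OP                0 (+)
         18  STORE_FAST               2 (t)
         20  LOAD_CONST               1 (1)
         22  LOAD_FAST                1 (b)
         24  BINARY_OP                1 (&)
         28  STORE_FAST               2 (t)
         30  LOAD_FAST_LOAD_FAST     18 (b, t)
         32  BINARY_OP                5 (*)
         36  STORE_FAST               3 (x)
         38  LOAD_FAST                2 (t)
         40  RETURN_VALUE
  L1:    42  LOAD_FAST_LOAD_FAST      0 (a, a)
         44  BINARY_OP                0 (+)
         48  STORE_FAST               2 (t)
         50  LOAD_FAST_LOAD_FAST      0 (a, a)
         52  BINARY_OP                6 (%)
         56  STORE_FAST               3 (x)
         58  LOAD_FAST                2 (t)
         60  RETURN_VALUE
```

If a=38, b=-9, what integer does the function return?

LOAD_FAST_LOAD_FAST a,b → push 38,-9. Stack: [38, -9]
COMPARE_OP bool(>=) → 38 vs -9 = True. Stack: [True]
POP_JUMP_IF_FALSE → pop True; no jump. Stack: []
LOAD_FAST_LOAD_FAST a,a → push 38,38. Stack: [38, 38]
BINARY_OP + → 38 + 38 = 76. Stack: [76]
STORE_FAST t → t=76. Stack: []
LOAD_CONST → push 1. Stack: [1]
LOAD_FAST b → push -9. Stack: [1, -9]
BINARY_OP & → 1 & -9 = 1. Stack: [1]
STORE_FAST t → t=1. Stack: []
LOAD_FAST_LOAD_FAST b,t → push -9,1. Stack: [-9, 1]
BINARY_OP * → -9 * 1 = -9. Stack: [-9]
STORE_FAST x → x=-9. Stack: []
LOAD_FAST t → push 1. Stack: [1]
RETURN_VALUE → return 1.

1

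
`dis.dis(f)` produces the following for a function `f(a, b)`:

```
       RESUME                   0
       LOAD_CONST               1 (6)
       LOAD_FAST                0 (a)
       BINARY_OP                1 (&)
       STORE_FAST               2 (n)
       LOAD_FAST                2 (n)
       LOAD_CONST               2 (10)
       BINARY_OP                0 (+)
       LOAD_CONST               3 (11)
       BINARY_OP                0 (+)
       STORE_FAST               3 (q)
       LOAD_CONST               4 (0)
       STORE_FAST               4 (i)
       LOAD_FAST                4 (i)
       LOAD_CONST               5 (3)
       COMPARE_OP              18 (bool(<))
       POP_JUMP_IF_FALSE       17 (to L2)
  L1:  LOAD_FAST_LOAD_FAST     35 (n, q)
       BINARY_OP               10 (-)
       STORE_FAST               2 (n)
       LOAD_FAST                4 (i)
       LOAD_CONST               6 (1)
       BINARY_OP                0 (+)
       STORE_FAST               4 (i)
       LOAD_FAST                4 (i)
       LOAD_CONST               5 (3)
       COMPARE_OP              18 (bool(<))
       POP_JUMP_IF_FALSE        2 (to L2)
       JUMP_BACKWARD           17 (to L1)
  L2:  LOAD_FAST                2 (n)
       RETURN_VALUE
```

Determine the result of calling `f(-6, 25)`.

LOAD_CONST → push 6. Stack: [6]
LOAD_FAST a → push -6. Stack: [6, -6]
BINARY_OP & → 6 & -6 = 2. Stack: [2]
STORE_FAST n → n=2. Stack: []
LOAD_FAST n → push 2. Stack: [2]
LOAD_CONST → push 10. Stack: [2, 10]
BINARY_OP + → 2 + 10 = 12. Stack: [12]
LOAD_CONST → push 11. Stack: [12, 11]
BINARY_OP + → 12 + 11 = 23. Stack: [23]
STORE_FAST q → q=23. Stack: []
LOAD_CONST → push 0. Stack: [0]
STORE_FAST i → i=0. Stack: []
LOAD_FAST i → push 0. Stack: [0]
LOAD_CONST → push 3. Stack: [0, 3]
COMPARE_OP bool(<) → 0 vs 3 = True. Stack: [True]
POP_JUMP_IF_FALSE → pop True; no jump. Stack: []
LOAD_FAST_LOAD_FAST n,q → push 2,23. Stack: [2, 23]
BINARY_OP - → 2 - 23 = -21. Stack: [-21]
STORE_FAST n → n=-21. Stack: []
LOAD_FAST i → push 0. Stack: [0]
LOAD_CONST → push 1. Stack: [0, 1]
BINARY_OP + → 0 + 1 = 1. Stack: [1]
STORE_FAST i → i=1. Stack: []
LOAD_FAST i → push 1. Stack: [1]
LOAD_CONST → push 3. Stack: [1, 3]
COMPARE_OP bool(<) → 1 vs 3 = True. Stack: [True]
POP_JUMP_IF_FALSE → pop True; no jump. Stack: []
LOAD_FAST_LOAD_FAST n,q → push -21,23. Stack: [-21, 23]
BINARY_OP - → -21 - 23 = -44. Stack: [-44]
STORE_FAST n → n=-44. Stack: []
LOAD_FAST i → push 1. Stack: [1]
LOAD_CONST → push 1. Stack: [1, 1]
BINARY_OP + → 1 + 1 = 2. Stack: [2]
STORE_FAST i → i=2. Stack: []
LOAD_FAST i → push 2. Stack: [2]
LOAD_CONST → push 3. Stack: [2, 3]
COMPARE_OP bool(<) → 2 vs 3 = True. Stack: [True]
POP_JUMP_IF_FALSE → pop True; no jump. Stack: []
LOAD_FAST_LOAD_FAST n,q → push -44,23. Stack: [-44, 23]
BINARY_OP - → -44 - 23 = -67. Stack: [-67]
STORE_FAST n → n=-67. Stack: []
LOAD_FAST i → push 2. Stack: [2]
LOAD_CONST → push 1. Stack: [2, 1]
BINARY_OP + → 2 + 1 = 3. Stack: [3]
STORE_FAST i → i=3. Stack: []
LOAD_FAST i → push 3. Stack: [3]
LOAD_CONST → push 3. Stack: [3, 3]
COMPARE_OP bool(<) → 3 vs 3 = False. Stack: [False]
POP_JUMP_IF_FALSE → pop False; jump. Stack: []
LOAD_FAST n → push -67. Stack: [-67]
RETURN_VALUE → return -67.

-67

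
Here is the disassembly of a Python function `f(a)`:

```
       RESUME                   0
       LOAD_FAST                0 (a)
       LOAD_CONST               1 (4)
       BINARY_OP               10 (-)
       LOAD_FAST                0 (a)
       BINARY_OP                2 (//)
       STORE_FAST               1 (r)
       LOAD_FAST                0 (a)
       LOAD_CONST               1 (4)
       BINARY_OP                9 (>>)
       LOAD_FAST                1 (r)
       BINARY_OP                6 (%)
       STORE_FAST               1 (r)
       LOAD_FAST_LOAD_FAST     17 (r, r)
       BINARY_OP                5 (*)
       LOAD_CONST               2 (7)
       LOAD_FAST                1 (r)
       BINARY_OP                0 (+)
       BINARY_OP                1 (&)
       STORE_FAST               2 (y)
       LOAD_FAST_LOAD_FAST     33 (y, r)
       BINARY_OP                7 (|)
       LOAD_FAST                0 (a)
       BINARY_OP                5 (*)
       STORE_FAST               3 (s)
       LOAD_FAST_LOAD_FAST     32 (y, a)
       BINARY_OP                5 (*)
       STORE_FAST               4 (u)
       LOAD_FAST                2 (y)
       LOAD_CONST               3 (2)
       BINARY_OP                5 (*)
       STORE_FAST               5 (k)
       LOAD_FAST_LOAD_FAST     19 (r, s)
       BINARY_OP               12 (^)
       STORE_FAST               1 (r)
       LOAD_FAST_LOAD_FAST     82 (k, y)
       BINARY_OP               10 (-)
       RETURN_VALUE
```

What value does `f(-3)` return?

0

LOAD_FAST a → push -3. Stack: [-3]
LOAD_CONST → push 4. Stack: [-3, 4]
BINARY_OP - → -3 - 4 = -7. Stack: [-7]
LOAD_FAST a → push -3. Stack: [-7, -3]
BINARY_OP // → -7 // -3 = 2. Stack: [2]
STORE_FAST r → r=2. Stack: []
LOAD_FAST a → push -3. Stack: [-3]
LOAD_CONST → push 4. Stack: [-3, 4]
BINARY_OP >> → -3 >> 4 = -1. Stack: [-1]
LOAD_FAST r → push 2. Stack: [-1, 2]
BINARY_OP % → -1 % 2 = 1. Stack: [1]
STORE_FAST r → r=1. Stack: []
LOAD_FAST_LOAD_FAST r,r → push 1,1. Stack: [1, 1]
BINARY_OP * → 1 * 1 = 1. Stack: [1]
LOAD_CONST → push 7. Stack: [1, 7]
LOAD_FAST r → push 1. Stack: [1, 7, 1]
BINARY_OP + → 7 + 1 = 8. Stack: [1, 8]
BINARY_OP & → 1 & 8 = 0. Stack: [0]
STORE_FAST y → y=0. Stack: []
LOAD_FAST_LOAD_FAST y,r → push 0,1. Stack: [0, 1]
BINARY_OP | → 0 | 1 = 1. Stack: [1]
LOAD_FAST a → push -3. Stack: [1, -3]
BINARY_OP * → 1 * -3 = -3. Stack: [-3]
STORE_FAST s → s=-3. Stack: []
LOAD_FAST_LOAD_FAST y,a → push 0,-3. Stack: [0, -3]
BINARY_OP * → 0 * -3 = 0. Stack: [0]
STORE_FAST u → u=0. Stack: []
LOAD_FAST y → push 0. Stack: [0]
LOAD_CONST → push 2. Stack: [0, 2]
BINARY_OP * → 0 * 2 = 0. Stack: [0]
STORE_FAST k → k=0. Stack: []
LOAD_FAST_LOAD_FAST r,s → push 1,-3. Stack: [1, -3]
BINARY_OP ^ → 1 ^ -3 = -4. Stack: [-4]
STORE_FAST r → r=-4. Stack: []
LOAD_FAST_LOAD_FAST k,y → push 0,0. Stack: [0, 0]
BINARY_OP - → 0 - 0 = 0. Stack: [0]
RETURN_VALUE → return 0.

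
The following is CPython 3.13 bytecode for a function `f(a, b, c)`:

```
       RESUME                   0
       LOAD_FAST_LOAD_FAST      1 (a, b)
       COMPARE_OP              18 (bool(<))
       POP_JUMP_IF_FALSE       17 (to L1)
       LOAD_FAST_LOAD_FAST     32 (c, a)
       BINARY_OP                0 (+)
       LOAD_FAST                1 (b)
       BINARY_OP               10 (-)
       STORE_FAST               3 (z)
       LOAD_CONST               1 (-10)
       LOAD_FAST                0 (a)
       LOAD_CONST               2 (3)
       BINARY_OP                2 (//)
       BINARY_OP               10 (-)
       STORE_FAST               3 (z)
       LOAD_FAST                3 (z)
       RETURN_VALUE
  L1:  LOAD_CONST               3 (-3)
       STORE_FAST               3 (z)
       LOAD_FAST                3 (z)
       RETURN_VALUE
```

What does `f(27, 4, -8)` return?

LOAD_FAST_LOAD_FAST a,b → push 27,4. Stack: [27, 4]
COMPARE_OP bool(<) → 27 vs 4 = False. Stack: [False]
POP_JUMP_IF_FALSE → pop False; jump. Stack: []
LOAD_CONST → push -3. Stack: [-3]
STORE_FAST z → z=-3. Stack: []
LOAD_FAST z → push -3. Stack: [-3]
RETURN_VALUE → return -3.

-3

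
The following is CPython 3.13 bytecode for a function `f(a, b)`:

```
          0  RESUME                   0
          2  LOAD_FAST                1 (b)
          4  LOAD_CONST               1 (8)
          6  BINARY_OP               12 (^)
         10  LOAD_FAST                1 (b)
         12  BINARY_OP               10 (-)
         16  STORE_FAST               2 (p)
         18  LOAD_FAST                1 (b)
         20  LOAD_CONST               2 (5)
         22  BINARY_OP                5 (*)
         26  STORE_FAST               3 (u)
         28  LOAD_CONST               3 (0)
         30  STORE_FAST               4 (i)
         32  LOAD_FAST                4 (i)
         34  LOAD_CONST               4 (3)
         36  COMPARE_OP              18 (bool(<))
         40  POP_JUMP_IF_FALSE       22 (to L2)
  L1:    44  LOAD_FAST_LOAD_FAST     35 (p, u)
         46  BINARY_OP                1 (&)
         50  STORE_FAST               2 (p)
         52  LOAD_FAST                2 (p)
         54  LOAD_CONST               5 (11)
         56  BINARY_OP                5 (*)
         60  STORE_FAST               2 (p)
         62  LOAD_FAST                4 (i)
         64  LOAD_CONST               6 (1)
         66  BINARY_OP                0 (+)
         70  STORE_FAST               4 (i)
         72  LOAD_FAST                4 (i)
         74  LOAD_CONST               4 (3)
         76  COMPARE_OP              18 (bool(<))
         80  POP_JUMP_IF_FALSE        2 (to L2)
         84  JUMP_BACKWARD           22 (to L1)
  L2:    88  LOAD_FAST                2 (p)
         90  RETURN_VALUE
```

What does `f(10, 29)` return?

1584

LOAD_FAST b → push 29. Stack: [29]
LOAD_CONST → push 8. Stack: [29, 8]
BINARY_OP ^ → 29 ^ 8 = 21. Stack: [21]
LOAD_FAST b → push 29. Stack: [21, 29]
BINARY_OP - → 21 - 29 = -8. Stack: [-8]
STORE_FAST p → p=-8. Stack: []
LOAD_FAST b → push 29. Stack: [29]
LOAD_CONST → push 5. Stack: [29, 5]
BINARY_OP * → 29 * 5 = 145. Stack: [145]
STORE_FAST u → u=145. Stack: []
LOAD_CONST → push 0. Stack: [0]
STORE_FAST i → i=0. Stack: []
LOAD_FAST i → push 0. Stack: [0]
LOAD_CONST → push 3. Stack: [0, 3]
COMPARE_OP bool(<) → 0 vs 3 = True. Stack: [True]
POP_JUMP_IF_FALSE → pop True; no jump. Stack: []
LOAD_FAST_LOAD_FAST p,u → push -8,145. Stack: [-8, 145]
BINARY_OP & → -8 & 145 = 144. Stack: [144]
STORE_FAST p → p=144. Stack: []
LOAD_FAST p → push 144. Stack: [144]
LOAD_CONST → push 11. Stack: [144, 11]
BINARY_OP * → 144 * 11 = 1584. Stack: [1584]
STORE_FAST p → p=1584. Stack: []
LOAD_FAST i → push 0. Stack: [0]
LOAD_CONST → push 1. Stack: [0, 1]
BINARY_OP + → 0 + 1 = 1. Stack: [1]
STORE_FAST i → i=1. Stack: []
LOAD_FAST i → push 1. Stack: [1]
LOAD_CONST → push 3. Stack: [1, 3]
COMPARE_OP bool(<) → 1 vs 3 = True. Stack: [True]
POP_JUMP_IF_FALSE → pop True; no jump. Stack: []
LOAD_FAST_LOAD_FAST p,u → push 1584,145. Stack: [1584, 145]
BINARY_OP & → 1584 & 145 = 16. Stack: [16]
STORE_FAST p → p=16. Stack: []
LOAD_FAST p → push 16. Stack: [16]
LOAD_CONST → push 11. Stack: [16, 11]
BINARY_OP * → 16 * 11 = 176. Stack: [176]
STORE_FAST p → p=176. Stack: []
LOAD_FAST i → push 1. Stack: [1]
LOAD_CONST → push 1. Stack: [1, 1]
BINARY_OP + → 1 + 1 = 2. Stack: [2]
STORE_FAST i → i=2. Stack: []
LOAD_FAST i → push 2. Stack: [2]
LOAD_CONST → push 3. Stack: [2, 3]
COMPARE_OP bool(<) → 2 vs 3 = True. Stack: [True]
POP_JUMP_IF_FALSE → pop True; no jump. Stack: []
LOAD_FAST_LOAD_FAST p,u → push 176,145. Stack: [176, 145]
BINARY_OP & → 176 & 145 = 144. Stack: [144]
STORE_FAST p → p=144. Stack: []
LOAD_FAST p → push 144. Stack: [144]
LOAD_CONST → push 11. Stack: [144, 11]
BINARY_OP * → 144 * 11 = 1584. Stack: [1584]
STORE_FAST p → p=1584. Stack: []
LOAD_FAST i → push 2. Stack: [2]
LOAD_CONST → push 1. Stack: [2, 1]
BINARY_OP + → 2 + 1 = 3. Stack: [3]
STORE_FAST i → i=3. Stack: []
LOAD_FAST i → push 3. Stack: [3]
LOAD_CONST → push 3. Stack: [3, 3]
COMPARE_OP bool(<) → 3 vs 3 = False. Stack: [False]
POP_JUMP_IF_FALSE → pop False; jump. Stack: []
LOAD_FAST p → push 1584. Stack: [1584]
RETURN_VALUE → return 1584.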